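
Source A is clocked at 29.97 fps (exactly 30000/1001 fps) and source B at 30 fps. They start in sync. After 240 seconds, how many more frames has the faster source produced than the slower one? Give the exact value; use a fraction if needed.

A emits 30000/1001 × 240 = 7200000/1001 frames; B emits 30 × 240 = 7200.
Difference = 7200/1001 frames (≈ 7.1928); B is ahead of A.

7200/1001 frames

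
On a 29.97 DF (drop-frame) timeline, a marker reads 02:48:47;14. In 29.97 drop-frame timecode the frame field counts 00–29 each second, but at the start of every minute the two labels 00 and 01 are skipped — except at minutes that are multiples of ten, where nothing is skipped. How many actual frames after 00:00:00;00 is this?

As if non-drop at 30 labels/s: (2 × 3600 + 48 × 60 + 47) × 30 + 14 = 303824.
Minute boundaries passed: 168; those not divisible by 10: 168 − 16 = 152; dropped labels = 2 × 152 = 304.
Actual frame index = 303824 − 304 = 303520.

303520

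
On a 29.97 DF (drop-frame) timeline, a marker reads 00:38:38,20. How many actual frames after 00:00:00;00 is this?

69490

Complete 10-minute blocks: 3, each 17982 frames → 53946.
Remaining 8 whole minutes in the current block: 1800 + 7 × 1798 = 14386 frames.
Within the current minute: 38 × 30 + 20 − 2 = 1158 (labels ;00/;01 skipped at this minute). Total = 53946 + 14386 + 1158 = 69490.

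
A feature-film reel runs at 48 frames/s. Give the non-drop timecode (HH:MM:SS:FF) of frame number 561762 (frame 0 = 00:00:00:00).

561762 ÷ 48 = 11703 full seconds, remainder 18 frames.
11703 s = 3 h 15 min 3 s.
Timecode: 03:15:03:18.

03:15:03:18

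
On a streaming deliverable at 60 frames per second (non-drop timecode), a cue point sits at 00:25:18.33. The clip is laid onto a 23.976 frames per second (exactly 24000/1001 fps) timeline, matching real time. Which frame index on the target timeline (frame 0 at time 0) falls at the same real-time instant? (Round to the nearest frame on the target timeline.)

Source frame index: (0×3600 + 25×60 + 18) × 60 + 33 = 91113.
Real time: 91113 / (60) = 30371/20 s.
Target frame: (30371/20) × (24000/1001) = 3313200/91 ≈ 36408.791 → 36409.

frame 36409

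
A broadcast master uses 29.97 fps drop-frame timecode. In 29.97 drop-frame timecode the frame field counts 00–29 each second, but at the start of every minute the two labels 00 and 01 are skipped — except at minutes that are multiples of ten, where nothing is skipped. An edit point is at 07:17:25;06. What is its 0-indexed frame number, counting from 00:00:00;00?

As if non-drop at 30 labels/s: (7 × 3600 + 17 × 60 + 25) × 30 + 6 = 787356.
Minute boundaries passed: 437; those not divisible by 10: 437 − 43 = 394; dropped labels = 2 × 394 = 788.
Actual frame index = 787356 − 788 = 786568.

786568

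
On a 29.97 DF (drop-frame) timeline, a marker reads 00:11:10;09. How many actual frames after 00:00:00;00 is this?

As if non-drop at 30 labels/s: (0 × 3600 + 11 × 60 + 10) × 30 + 9 = 20109.
Minute boundaries passed: 11; those not divisible by 10: 11 − 1 = 10; dropped labels = 2 × 10 = 20.
Actual frame index = 20109 − 20 = 20089.

20089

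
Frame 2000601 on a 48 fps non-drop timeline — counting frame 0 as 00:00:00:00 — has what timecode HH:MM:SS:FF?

2000601 ÷ 48 = 41679 full seconds, remainder 9 frames.
41679 s = 11 h 34 min 39 s.
Timecode: 11:34:39:09.

11:34:39:09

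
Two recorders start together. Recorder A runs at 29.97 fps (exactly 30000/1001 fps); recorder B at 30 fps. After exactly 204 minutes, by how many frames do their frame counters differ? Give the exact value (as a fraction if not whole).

367200/1001 frames

204 min = 12240 s.
A emits 30000/1001 × 12240 = 367200000/1001 frames; B emits 30 × 12240 = 367200.
Difference = 367200/1001 frames (≈ 366.8332); B is ahead of A.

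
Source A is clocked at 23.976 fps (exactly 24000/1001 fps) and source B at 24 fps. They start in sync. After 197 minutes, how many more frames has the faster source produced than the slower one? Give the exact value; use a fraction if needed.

283680/1001 frames

197 min = 11820 s.
A emits 24000/1001 × 11820 = 283680000/1001 frames; B emits 24 × 11820 = 283680.
Difference = 283680/1001 frames (≈ 283.3966); B is ahead of A.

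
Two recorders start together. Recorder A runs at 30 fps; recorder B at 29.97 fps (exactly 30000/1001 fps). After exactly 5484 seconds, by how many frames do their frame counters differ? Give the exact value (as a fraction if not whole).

164520/1001 frames

A emits 30 × 5484 = 164520 frames; B emits 30000/1001 × 5484 = 164520000/1001.
Difference = 164520/1001 frames (≈ 164.3556); B is behind A.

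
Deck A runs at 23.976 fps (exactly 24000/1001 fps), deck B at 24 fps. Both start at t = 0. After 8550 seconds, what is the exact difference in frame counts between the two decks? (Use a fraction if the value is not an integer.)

205200/1001 frames

A emits 24000/1001 × 8550 = 205200000/1001 frames; B emits 24 × 8550 = 205200.
Difference = 205200/1001 frames (≈ 204.9950); B is ahead of A.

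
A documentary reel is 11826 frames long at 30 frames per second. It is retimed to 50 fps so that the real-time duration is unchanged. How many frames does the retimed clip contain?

Target frames = source frames × (target rate / source rate) = 11826 × (50)/(30) = 11826 × 5/3 = 19710.

19710 frames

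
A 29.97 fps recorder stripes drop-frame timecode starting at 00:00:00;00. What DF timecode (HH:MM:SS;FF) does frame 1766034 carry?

16:22:06;22

Each 10-minute DF block holds 10 × 60 × 30 − 9 × 2 = 17982 frames. 1766034 ÷ 17982 → 98 full blocks, remainder 3798.
Within the partial block the first minute is 1800 frames and each further minute 1798, so 2 further minute boundaries passed. Total skipped labels = 18 × 98 + 2 × 2 = 1768.
Non-drop label index = 1766034 + 1768 = 1767802; at 30 labels/s that is 16:22:06:22, i.e. DF 16:22:06;22.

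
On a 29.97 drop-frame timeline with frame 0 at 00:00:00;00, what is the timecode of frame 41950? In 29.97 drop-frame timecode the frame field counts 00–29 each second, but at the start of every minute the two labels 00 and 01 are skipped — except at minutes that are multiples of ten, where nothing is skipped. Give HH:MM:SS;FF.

00:23:19;22

Ten DF minutes hold 17982 frames, so frame 41950 lies in block 2 (frames 35964–53945) with 5986 frames into that block.
The block's first minute is 1800 frames and the rest 1798 each; 5986 frames reaches minute 3, so 2 × 18 + 3 × 2 = 42 labels have been skipped so far.
Adding those back, label number 41950 + 42 = 41992 at 30 labels/s is 1399 s + 22 f = 0 h 23 min 19 s frame 22, i.e. 00:23:19;22.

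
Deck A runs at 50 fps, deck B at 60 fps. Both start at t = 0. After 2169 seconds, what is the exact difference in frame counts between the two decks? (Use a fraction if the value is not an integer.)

21690 frames

A emits 50 × 2169 = 108450 frames; B emits 60 × 2169 = 130140.
Difference = 21690 frames; B is ahead of A.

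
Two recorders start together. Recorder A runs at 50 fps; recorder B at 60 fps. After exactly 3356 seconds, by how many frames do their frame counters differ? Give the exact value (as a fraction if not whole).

33560 frames

A emits 50 × 3356 = 167800 frames; B emits 60 × 3356 = 201360.
Difference = 33560 frames; B is ahead of A.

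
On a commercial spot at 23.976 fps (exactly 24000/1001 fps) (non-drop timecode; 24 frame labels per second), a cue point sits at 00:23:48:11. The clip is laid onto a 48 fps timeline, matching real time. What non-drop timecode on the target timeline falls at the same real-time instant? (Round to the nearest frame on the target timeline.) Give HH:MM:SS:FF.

00:23:49:43

Source frame index: (0×3600 + 23×60 + 48) × 24 + 11 = 34283.
Real time: 34283 / (24000/1001) = 34317283/24000 s.
Target frame: (34317283/24000) × (48) = 34317283/500 ≈ 68634.566 → 68635.
At 48 labels/s: frame 68635 → 00:23:49:43.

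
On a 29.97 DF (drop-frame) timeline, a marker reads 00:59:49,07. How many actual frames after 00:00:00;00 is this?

As if non-drop at 30 labels/s: (0 × 3600 + 59 × 60 + 49) × 30 + 7 = 107677.
Minute boundaries passed: 59; those not divisible by 10: 59 − 5 = 54; dropped labels = 2 × 54 = 108.
Actual frame index = 107677 − 108 = 107569.

107569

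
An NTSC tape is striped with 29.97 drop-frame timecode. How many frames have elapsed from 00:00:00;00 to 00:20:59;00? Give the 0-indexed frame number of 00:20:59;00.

As if non-drop at 30 labels/s: (0 × 3600 + 20 × 60 + 59) × 30 + 0 = 37770.
Minute boundaries passed: 20; those not divisible by 10: 20 − 2 = 18; dropped labels = 2 × 18 = 36.
Actual frame index = 37770 − 36 = 37734.

37734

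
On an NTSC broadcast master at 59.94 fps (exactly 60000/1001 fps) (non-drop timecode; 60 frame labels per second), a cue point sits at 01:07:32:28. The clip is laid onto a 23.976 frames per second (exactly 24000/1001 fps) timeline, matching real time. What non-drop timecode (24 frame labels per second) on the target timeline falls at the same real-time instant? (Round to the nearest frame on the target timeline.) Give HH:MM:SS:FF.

01:07:32:11

Source frame index: (1×3600 + 7×60 + 32) × 60 + 28 = 243148.
Real time: 243148 / (60000/1001) = 60847787/15000 s.
Target frame: (60847787/15000) × (24000/1001) = 486296/5 ≈ 97259.200 → 97259.
At 24 labels/s: frame 97259 → 01:07:32:11.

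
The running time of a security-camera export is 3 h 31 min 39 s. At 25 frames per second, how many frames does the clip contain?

3 h 31 min 39 s = 12699 s.
Frames = 12699 × 25 = 317475.

317475 frames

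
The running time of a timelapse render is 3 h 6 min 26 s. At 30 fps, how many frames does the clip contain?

3 h 6 min 26 s = 11186 s.
Frames = 11186 × 30 = 335580.

335580 frames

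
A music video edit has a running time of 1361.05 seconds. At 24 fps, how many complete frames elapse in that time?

Frames = 1361.05 × 24 = 163326/5 ≈ 32665.2000.
Complete frames: 32665.

32665 frames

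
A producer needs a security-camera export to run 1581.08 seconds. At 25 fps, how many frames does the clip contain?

39527 frames

Frames = 1581.08 × 25 = 39527.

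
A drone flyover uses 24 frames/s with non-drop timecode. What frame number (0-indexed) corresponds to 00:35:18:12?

50844

Total seconds to the label: (0 × 3600 + 35 × 60 + 18) = 2118.
Frame index = 2118 × 24 + 12 = 50844.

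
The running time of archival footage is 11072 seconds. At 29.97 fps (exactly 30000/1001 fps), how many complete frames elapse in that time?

331828 frames

Frames = 11072 × 30000/1001 = 332160000/1001 ≈ 331828.1718.
Complete frames: 331828.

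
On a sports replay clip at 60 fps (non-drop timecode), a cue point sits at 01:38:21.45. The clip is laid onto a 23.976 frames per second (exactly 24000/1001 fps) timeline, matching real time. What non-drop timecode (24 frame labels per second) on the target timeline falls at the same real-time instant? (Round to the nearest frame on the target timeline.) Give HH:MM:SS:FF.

01:38:15:20

Source frame index: (1×3600 + 38×60 + 21) × 60 + 45 = 354105.
Real time: 354105 / (60) = 23607/4 s.
Target frame: (23607/4) × (24000/1001) = 141642000/1001 ≈ 141500.500 → 141500.
At 24 labels/s: frame 141500 → 01:38:15:20.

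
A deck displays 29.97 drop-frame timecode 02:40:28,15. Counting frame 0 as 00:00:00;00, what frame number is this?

Complete 10-minute blocks: 16, each 17982 frames → 287712.
Remaining 0 whole minutes in the current block: 0 frames.
Within the current minute: 28 × 30 + 15 = 855. Total = 287712 + 0 + 855 = 288567.

288567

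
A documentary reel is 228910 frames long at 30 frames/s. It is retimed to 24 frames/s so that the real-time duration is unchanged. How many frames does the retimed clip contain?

183128 frames

Target frames = source frames × (target rate / source rate) = 228910 × (24)/(30) = 228910 × 4/5 = 183128.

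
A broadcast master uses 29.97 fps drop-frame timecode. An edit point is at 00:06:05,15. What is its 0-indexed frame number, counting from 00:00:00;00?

As if non-drop at 30 labels/s: (0 × 3600 + 6 × 60 + 5) × 30 + 15 = 10965.
Minute boundaries passed: 6; those not divisible by 10: 6 − 0 = 6; dropped labels = 2 × 6 = 12.
Actual frame index = 10965 − 12 = 10953.

10953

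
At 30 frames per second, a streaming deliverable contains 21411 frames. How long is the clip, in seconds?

713.7 seconds

Running time = 21411 / (30) = 713.7 s.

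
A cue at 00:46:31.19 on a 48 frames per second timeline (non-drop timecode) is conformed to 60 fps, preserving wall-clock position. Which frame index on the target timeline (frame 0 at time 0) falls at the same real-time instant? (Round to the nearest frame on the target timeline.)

Source frame index: (0×3600 + 46×60 + 31) × 48 + 19 = 133987.
Real time: 133987 / (48) = 133987/48 s.
Target frame: (133987/48) × (60) = 669935/4 ≈ 167483.750 → 167484.

frame 167484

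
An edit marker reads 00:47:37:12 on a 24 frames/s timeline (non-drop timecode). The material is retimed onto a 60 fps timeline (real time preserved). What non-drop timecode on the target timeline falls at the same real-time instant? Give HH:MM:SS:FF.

Source frame index: (0×3600 + 47×60 + 37) × 24 + 12 = 68580.
Real time: 68580 / (24) = 5715/2 s.
Target frame: (5715/2) × (60) = 171450.
At 60 labels/s: frame 171450 → 00:47:37:30.

00:47:37:30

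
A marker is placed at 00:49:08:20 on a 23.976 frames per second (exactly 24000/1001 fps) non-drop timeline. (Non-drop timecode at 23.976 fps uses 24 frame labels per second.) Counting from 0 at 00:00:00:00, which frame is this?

70772

Total seconds to the label: (0 × 3600 + 49 × 60 + 8) = 2948.
Frame index = 2948 × 24 + 20 = 70772.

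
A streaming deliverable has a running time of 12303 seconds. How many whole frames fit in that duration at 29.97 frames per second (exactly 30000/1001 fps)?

368721 frames

Frames = 12303 × 30000/1001 = 369090000/1001 ≈ 368721.2787.
Complete frames: 368721.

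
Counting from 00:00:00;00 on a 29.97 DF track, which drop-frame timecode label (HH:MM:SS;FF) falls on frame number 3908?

00:02:10;12

Each 10-minute DF block holds 10 × 60 × 30 − 9 × 2 = 17982 frames. 3908 ÷ 17982 → 0 full blocks, remainder 3908.
Within the partial block the first minute is 1800 frames and each further minute 1798, so 2 further minute boundaries passed. Total skipped labels = 18 × 0 + 2 × 2 = 4.
Non-drop label index = 3908 + 4 = 3912; at 30 labels/s that is 00:02:10:12, i.e. DF 00:02:10;12.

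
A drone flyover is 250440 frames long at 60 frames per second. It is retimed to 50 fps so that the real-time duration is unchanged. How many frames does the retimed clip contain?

208700 frames

Target frames = source frames × (target rate / source rate) = 250440 × (50)/(60) = 250440 × 5/6 = 208700.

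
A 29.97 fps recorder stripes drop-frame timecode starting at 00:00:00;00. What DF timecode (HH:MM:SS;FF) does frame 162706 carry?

Each 10-minute DF block holds 10 × 60 × 30 − 9 × 2 = 17982 frames. 162706 ÷ 17982 → 9 full blocks, remainder 868.
Within the partial block the first minute is 1800 frames and each further minute 1798, so 0 further minute boundaries passed. Total skipped labels = 18 × 9 + 2 × 0 = 162.
Non-drop label index = 162706 + 162 = 162868; at 30 labels/s that is 01:30:28:28, i.e. DF 01:30:28;28.

01:30:28;28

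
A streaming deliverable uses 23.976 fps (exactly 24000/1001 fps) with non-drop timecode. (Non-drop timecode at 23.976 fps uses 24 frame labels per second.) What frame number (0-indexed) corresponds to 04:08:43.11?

Total seconds to the label: (4 × 3600 + 8 × 60 + 43) = 14923.
Frame index = 14923 × 24 + 11 = 358163.

frame 358163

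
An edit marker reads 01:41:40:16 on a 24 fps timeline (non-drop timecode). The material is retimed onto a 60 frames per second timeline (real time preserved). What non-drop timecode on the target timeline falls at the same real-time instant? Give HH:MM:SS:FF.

01:41:40:40

Source frame index: (1×3600 + 41×60 + 40) × 24 + 16 = 146416.
Real time: 146416 / (24) = 18302/3 s.
Target frame: (18302/3) × (60) = 366040.
At 60 labels/s: frame 366040 → 01:41:40:40.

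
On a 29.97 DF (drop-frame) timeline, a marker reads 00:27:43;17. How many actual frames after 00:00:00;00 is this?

49857

Complete 10-minute blocks: 2, each 17982 frames → 35964.
Remaining 7 whole minutes in the current block: 1800 + 6 × 1798 = 12588 frames.
Within the current minute: 43 × 30 + 17 − 2 = 1305 (labels ;00/;01 skipped at this minute). Total = 35964 + 12588 + 1305 = 49857.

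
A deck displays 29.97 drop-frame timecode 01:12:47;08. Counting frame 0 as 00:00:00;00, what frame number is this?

130888

Complete 10-minute blocks: 7, each 17982 frames → 125874.
Remaining 2 whole minutes in the current block: 1800 + 1 × 1798 = 3598 frames.
Within the current minute: 47 × 30 + 8 − 2 = 1416 (labels ;00/;01 skipped at this minute). Total = 125874 + 3598 + 1416 = 130888.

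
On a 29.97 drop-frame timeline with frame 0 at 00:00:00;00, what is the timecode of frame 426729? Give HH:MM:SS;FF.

03:57:18;17

Each 10-minute DF block holds 10 × 60 × 30 − 9 × 2 = 17982 frames. 426729 ÷ 17982 → 23 full blocks, remainder 13143.
Within the partial block the first minute is 1800 frames and each further minute 1798, so 7 further minute boundaries passed. Total skipped labels = 18 × 23 + 2 × 7 = 428.
Non-drop label index = 426729 + 428 = 427157; at 30 labels/s that is 03:57:18:17, i.e. DF 03:57:18;17.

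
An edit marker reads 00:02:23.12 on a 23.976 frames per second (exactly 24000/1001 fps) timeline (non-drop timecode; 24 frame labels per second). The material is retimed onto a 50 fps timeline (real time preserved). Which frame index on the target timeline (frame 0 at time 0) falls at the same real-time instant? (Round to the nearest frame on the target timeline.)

frame 7182

Source frame index: (0×3600 + 2×60 + 23) × 24 + 12 = 3444.
Real time: 3444 / (24000/1001) = 287287/2000 s.
Target frame: (287287/2000) × (50) = 287287/40 ≈ 7182.175 → 7182.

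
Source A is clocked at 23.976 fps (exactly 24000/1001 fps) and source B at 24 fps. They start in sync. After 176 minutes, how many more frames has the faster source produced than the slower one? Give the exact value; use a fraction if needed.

176 min = 10560 s.
A emits 24000/1001 × 10560 = 23040000/91 frames; B emits 24 × 10560 = 253440.
Difference = 23040/91 frames (≈ 253.1868); B is ahead of A.

23040/91 frames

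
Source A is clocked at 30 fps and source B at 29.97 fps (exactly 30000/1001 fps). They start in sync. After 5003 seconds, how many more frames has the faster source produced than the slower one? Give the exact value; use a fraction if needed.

150090/1001 frames

A emits 30 × 5003 = 150090 frames; B emits 30000/1001 × 5003 = 150090000/1001.
Difference = 150090/1001 frames (≈ 149.9401); B is behind A.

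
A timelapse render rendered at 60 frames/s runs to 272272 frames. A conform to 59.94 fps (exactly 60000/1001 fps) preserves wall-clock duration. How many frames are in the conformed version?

Target frames = source frames × (target rate / source rate) = 272272 × (60000/1001)/(60) = 272272 × 1000/1001 = 272000.

272000 frames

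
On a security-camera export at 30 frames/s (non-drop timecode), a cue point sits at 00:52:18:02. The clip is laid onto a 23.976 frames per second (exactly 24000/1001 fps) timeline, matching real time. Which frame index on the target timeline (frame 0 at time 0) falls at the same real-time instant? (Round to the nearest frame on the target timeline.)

Source frame index: (0×3600 + 52×60 + 18) × 30 + 2 = 94142.
Real time: 94142 / (30) = 47071/15 s.
Target frame: (47071/15) × (24000/1001) = 75313600/1001 ≈ 75238.362 → 75238.

frame 75238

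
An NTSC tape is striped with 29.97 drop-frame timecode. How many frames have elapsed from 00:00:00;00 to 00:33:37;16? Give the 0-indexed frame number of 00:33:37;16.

Complete 10-minute blocks: 3, each 17982 frames → 53946.
Remaining 3 whole minutes in the current block: 1800 + 2 × 1798 = 5396 frames.
Within the current minute: 37 × 30 + 16 − 2 = 1124 (labels ;00/;01 skipped at this minute). Total = 53946 + 5396 + 1124 = 60466.

60466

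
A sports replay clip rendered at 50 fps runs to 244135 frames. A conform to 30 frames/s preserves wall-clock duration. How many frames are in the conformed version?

146481 frames

Target frames = source frames × (target rate / source rate) = 244135 × (30)/(50) = 244135 × 3/5 = 146481.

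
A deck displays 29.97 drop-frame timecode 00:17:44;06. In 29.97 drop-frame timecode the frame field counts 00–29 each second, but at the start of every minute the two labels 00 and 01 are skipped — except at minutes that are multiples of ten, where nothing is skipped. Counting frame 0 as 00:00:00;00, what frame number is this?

Complete 10-minute blocks: 1, each 17982 frames → 17982.
Remaining 7 whole minutes in the current block: 1800 + 6 × 1798 = 12588 frames.
Within the current minute: 44 × 30 + 6 − 2 = 1324 (labels ;00/;01 skipped at this minute). Total = 17982 + 12588 + 1324 = 31894.

31894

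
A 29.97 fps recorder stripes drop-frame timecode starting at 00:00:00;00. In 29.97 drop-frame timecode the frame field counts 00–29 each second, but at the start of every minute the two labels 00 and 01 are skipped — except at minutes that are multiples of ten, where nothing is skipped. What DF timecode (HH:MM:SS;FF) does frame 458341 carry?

Ten DF minutes hold 17982 frames, so frame 458341 lies in block 25 (frames 449550–467531) with 8791 frames into that block.
The block's first minute is 1800 frames and the rest 1798 each; 8791 frames reaches minute 4, so 25 × 18 + 4 × 2 = 458 labels have been skipped so far.
Adding those back, label number 458341 + 458 = 458799 at 30 labels/s is 15293 s + 9 f = 4 h 14 min 53 s frame 9, i.e. 04:14:53;09.

04:14:53;09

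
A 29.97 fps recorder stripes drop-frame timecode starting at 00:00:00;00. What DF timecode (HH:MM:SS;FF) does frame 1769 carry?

00:00:58;29

Ten DF minutes hold 17982 frames, so frame 1769 lies in block 0 (frames 0–17981) with 1769 frames into that block.
The block's first minute is 1800 frames and the rest 1798 each; 1769 frames reaches minute 0, so 0 × 18 + 0 × 2 = 0 labels have been skipped so far.
Adding those back, label number 1769 + 0 = 1769 at 30 labels/s is 58 s + 29 f = 0 h 0 min 58 s frame 29, i.e. 00:00:58;29.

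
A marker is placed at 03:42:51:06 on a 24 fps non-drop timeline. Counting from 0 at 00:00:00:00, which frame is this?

320910

Total seconds to the label: (3 × 3600 + 42 × 60 + 51) = 13371.
Frame index = 13371 × 24 + 6 = 320910.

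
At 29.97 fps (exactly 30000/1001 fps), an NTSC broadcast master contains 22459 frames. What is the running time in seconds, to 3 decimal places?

749.382 seconds

Running time = 22459 × 1001/30000 = 22481459/30000 s ≈ 749.382 s.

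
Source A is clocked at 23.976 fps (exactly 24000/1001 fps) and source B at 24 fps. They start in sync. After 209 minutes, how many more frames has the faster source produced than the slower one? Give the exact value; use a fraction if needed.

209 min = 12540 s.
A emits 24000/1001 × 12540 = 27360000/91 frames; B emits 24 × 12540 = 300960.
Difference = 27360/91 frames (≈ 300.6593); B is ahead of A.

27360/91 frames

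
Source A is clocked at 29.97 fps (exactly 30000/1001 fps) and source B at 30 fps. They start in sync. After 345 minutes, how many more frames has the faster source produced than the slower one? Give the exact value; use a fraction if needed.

345 min = 20700 s.
A emits 30000/1001 × 20700 = 621000000/1001 frames; B emits 30 × 20700 = 621000.
Difference = 621000/1001 frames (≈ 620.3796); B is ahead of A.

621000/1001 frames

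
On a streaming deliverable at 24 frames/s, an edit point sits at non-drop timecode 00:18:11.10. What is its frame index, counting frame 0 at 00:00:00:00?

Total seconds to the label: (0 × 3600 + 18 × 60 + 11) = 1091.
Frame index = 1091 × 24 + 10 = 26194.

frame 26194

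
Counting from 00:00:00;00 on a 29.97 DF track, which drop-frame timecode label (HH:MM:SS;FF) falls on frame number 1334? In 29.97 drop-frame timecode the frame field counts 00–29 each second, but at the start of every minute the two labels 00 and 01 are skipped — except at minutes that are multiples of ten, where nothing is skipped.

00:00:44;14

Each 10-minute DF block holds 10 × 60 × 30 − 9 × 2 = 17982 frames. 1334 ÷ 17982 → 0 full blocks, remainder 1334.
Within the partial block the first minute is 1800 frames and each further minute 1798, so 0 further minute boundaries passed. Total skipped labels = 18 × 0 + 2 × 0 = 0.
Non-drop label index = 1334 + 0 = 1334; at 30 labels/s that is 00:00:44:14, i.e. DF 00:00:44;14.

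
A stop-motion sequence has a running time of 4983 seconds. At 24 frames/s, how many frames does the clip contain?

119592 frames

Frames = 4983 × 24 = 119592.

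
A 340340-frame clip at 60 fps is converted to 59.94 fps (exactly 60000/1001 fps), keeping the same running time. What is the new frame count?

340000 frames

Target frames = source frames × (target rate / source rate) = 340340 × (60000/1001)/(60) = 340340 × 1000/1001 = 340000.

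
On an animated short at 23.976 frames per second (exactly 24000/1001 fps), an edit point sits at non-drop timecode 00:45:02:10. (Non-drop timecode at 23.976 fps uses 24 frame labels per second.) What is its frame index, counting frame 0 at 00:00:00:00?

Total seconds to the label: (0 × 3600 + 45 × 60 + 2) = 2702.
Frame index = 2702 × 24 + 10 = 64858.

64858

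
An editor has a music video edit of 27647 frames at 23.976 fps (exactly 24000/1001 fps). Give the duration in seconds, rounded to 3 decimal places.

Running time = 27647 × 1001/24000 = 27674647/24000 s ≈ 1153.110 s.

1153.110 seconds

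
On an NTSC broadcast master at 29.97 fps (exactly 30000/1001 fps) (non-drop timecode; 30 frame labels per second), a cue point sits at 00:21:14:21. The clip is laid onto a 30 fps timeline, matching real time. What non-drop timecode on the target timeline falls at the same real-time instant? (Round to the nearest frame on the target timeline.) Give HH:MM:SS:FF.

00:21:15:29

Source frame index: (0×3600 + 21×60 + 14) × 30 + 21 = 38241.
Real time: 38241 / (30000/1001) = 12759747/10000 s.
Target frame: (12759747/10000) × (30) = 38279241/1000 ≈ 38279.241 → 38279.
At 30 labels/s: frame 38279 → 00:21:15:29.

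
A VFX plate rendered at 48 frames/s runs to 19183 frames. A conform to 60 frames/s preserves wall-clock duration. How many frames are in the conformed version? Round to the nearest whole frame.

23979 frames

Frames at target rate = 19183 × (60) / (48) = 95915/4 ≈ 23978.750.
Nearest whole frame: 23979.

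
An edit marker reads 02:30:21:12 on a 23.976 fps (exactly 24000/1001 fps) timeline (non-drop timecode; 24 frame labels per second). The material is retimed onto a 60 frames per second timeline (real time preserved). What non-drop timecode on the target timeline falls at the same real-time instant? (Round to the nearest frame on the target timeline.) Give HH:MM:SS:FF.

Source frame index: (2×3600 + 30×60 + 21) × 24 + 12 = 216516.
Real time: 216516 / (24000/1001) = 18061043/2000 s.
Target frame: (18061043/2000) × (60) = 54183129/100 ≈ 541831.290 → 541831.
At 60 labels/s: frame 541831 → 02:30:30:31.

02:30:30:31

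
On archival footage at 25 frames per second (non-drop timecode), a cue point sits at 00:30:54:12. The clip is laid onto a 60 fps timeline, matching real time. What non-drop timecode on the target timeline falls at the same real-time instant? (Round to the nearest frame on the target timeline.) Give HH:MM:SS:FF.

00:30:54:29

Source frame index: (0×3600 + 30×60 + 54) × 25 + 12 = 46362.
Real time: 46362 / (25) = 46362/25 s.
Target frame: (46362/25) × (60) = 556344/5 ≈ 111268.800 → 111269.
At 60 labels/s: frame 111269 → 00:30:54:29.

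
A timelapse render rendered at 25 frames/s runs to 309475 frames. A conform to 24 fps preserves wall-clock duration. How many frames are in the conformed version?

Target frames = source frames × (target rate / source rate) = 309475 × (24)/(25) = 309475 × 24/25 = 297096.

297096 frames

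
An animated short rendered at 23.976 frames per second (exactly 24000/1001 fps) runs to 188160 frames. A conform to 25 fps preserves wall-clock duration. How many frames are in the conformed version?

Target frames = source frames × (target rate / source rate) = 188160 × (25)/(24000/1001) = 188160 × 1001/960 = 196196.

196196 frames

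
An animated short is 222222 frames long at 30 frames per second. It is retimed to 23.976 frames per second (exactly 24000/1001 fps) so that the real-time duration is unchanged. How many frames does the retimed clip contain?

Target frames = source frames × (target rate / source rate) = 222222 × (24000/1001)/(30) = 222222 × 800/1001 = 177600.

177600 frames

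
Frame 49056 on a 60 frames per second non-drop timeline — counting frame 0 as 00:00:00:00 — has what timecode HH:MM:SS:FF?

00:13:37:36

49056 ÷ 60 = 817 full seconds, remainder 36 frames.
817 s = 0 h 13 min 37 s.
Timecode: 00:13:37:36.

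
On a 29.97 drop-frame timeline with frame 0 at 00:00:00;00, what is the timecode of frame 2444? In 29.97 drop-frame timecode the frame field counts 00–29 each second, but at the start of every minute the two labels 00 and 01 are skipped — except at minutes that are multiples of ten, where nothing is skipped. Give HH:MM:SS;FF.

Ten DF minutes hold 17982 frames, so frame 2444 lies in block 0 (frames 0–17981) with 2444 frames into that block.
The block's first minute is 1800 frames and the rest 1798 each; 2444 frames reaches minute 1, so 0 × 18 + 1 × 2 = 2 labels have been skipped so far.
Adding those back, label number 2444 + 2 = 2446 at 30 labels/s is 81 s + 16 f = 0 h 1 min 21 s frame 16, i.e. 00:01:21;16.

00:01:21;16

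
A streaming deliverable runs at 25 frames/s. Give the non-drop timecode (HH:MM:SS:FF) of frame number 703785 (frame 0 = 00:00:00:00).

703785 ÷ 25 = 28151 full seconds, remainder 10 frames.
28151 s = 7 h 49 min 11 s.
Timecode: 07:49:11:10.

07:49:11:10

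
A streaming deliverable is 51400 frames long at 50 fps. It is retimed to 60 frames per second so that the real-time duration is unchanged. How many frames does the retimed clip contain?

Target frames = source frames × (target rate / source rate) = 51400 × (60)/(50) = 51400 × 6/5 = 61680.

61680 frames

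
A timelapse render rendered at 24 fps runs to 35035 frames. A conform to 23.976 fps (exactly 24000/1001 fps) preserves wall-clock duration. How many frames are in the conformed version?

Target frames = source frames × (target rate / source rate) = 35035 × (24000/1001)/(24) = 35035 × 1000/1001 = 35000.

35000 frames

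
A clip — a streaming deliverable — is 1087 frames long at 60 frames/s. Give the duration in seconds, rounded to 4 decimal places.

18.1167 seconds

Running time = 1087 × 1/60 = 1087/60 s ≈ 18.1167 s.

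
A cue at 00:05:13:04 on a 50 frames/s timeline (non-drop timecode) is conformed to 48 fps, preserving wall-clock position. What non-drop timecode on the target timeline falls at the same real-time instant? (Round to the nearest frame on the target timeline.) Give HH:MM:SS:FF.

Source frame index: (0×3600 + 5×60 + 13) × 50 + 4 = 15654.
Real time: 15654 / (50) = 7827/25 s.
Target frame: (7827/25) × (48) = 375696/25 ≈ 15027.840 → 15028.
At 48 labels/s: frame 15028 → 00:05:13:04.

00:05:13:04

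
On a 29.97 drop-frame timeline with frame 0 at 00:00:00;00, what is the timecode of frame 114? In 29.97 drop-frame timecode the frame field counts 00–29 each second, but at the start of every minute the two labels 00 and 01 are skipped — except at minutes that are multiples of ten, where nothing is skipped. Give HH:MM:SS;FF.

Ten DF minutes hold 17982 frames, so frame 114 lies in block 0 (frames 0–17981) with 114 frames into that block.
The block's first minute is 1800 frames and the rest 1798 each; 114 frames reaches minute 0, so 0 × 18 + 0 × 2 = 0 labels have been skipped so far.
Adding those back, label number 114 + 0 = 114 at 30 labels/s is 3 s + 24 f = 0 h 0 min 3 s frame 24, i.e. 00:00:03;24.

00:00:03;24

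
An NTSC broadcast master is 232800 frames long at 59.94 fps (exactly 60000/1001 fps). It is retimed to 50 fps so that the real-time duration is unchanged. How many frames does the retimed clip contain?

194194 frames

Target frames = source frames × (target rate / source rate) = 232800 × (50)/(60000/1001) = 232800 × 1001/1200 = 194194.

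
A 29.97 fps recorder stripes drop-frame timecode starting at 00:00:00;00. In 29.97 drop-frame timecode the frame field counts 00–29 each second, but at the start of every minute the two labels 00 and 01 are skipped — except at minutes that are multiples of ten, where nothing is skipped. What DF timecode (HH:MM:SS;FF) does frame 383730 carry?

Ten DF minutes hold 17982 frames, so frame 383730 lies in block 21 (frames 377622–395603) with 6108 frames into that block.
The block's first minute is 1800 frames and the rest 1798 each; 6108 frames reaches minute 3, so 21 × 18 + 3 × 2 = 384 labels have been skipped so far.
Adding those back, label number 383730 + 384 = 384114 at 30 labels/s is 12803 s + 24 f = 3 h 33 min 23 s frame 24, i.e. 03:33:23;24.

03:33:23;24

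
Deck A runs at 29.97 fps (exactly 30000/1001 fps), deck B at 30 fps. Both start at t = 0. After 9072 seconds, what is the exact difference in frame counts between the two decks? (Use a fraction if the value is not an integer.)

A emits 30000/1001 × 9072 = 38880000/143 frames; B emits 30 × 9072 = 272160.
Difference = 38880/143 frames (≈ 271.8881); B is ahead of A.

38880/143 frames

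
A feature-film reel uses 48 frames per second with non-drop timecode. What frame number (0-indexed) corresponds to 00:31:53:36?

Total seconds to the label: (0 × 3600 + 31 × 60 + 53) = 1913.
Frame index = 1913 × 48 + 36 = 91860.

91860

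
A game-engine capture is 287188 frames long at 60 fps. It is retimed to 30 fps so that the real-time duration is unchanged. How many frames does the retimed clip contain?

143594 frames

Target frames = source frames × (target rate / source rate) = 287188 × (30)/(60) = 287188 × 1/2 = 143594.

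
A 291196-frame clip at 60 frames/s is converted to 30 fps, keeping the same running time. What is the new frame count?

145598 frames

Target frames = source frames × (target rate / source rate) = 291196 × (30)/(60) = 291196 × 1/2 = 145598.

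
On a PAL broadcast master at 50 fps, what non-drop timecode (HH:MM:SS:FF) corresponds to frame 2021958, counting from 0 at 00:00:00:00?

11:13:59:08

2021958 ÷ 50 = 40439 full seconds, remainder 8 frames.
40439 s = 11 h 13 min 59 s.
Timecode: 11:13:59:08.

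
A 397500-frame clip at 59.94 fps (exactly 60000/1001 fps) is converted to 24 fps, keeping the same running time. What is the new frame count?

Target frames = source frames × (target rate / source rate) = 397500 × (24)/(60000/1001) = 397500 × 1001/2500 = 159159.

159159 frames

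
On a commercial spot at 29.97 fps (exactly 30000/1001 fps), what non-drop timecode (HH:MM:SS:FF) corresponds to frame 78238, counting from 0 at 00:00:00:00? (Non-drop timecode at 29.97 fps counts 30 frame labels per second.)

78238 ÷ 30 = 2607 full seconds, remainder 28 frames.
2607 s = 0 h 43 min 27 s.
Timecode: 00:43:27:28.

00:43:27:28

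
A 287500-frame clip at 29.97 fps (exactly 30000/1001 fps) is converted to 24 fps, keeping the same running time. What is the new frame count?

Target frames = source frames × (target rate / source rate) = 287500 × (24)/(30000/1001) = 287500 × 1001/1250 = 230230.

230230 frames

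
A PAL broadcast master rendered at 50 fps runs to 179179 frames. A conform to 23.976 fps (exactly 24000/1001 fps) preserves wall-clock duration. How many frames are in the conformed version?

Target frames = source frames × (target rate / source rate) = 179179 × (24000/1001)/(50) = 179179 × 480/1001 = 85920.

85920 frames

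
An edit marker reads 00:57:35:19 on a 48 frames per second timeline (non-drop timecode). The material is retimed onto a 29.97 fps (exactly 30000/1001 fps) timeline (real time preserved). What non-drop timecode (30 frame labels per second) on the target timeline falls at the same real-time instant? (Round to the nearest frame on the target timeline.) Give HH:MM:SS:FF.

00:57:31:28

Source frame index: (0×3600 + 57×60 + 35) × 48 + 19 = 165859.
Real time: 165859 / (48) = 165859/48 s.
Target frame: (165859/48) × (30000/1001) = 103661875/1001 ≈ 103558.317 → 103558.
At 30 labels/s: frame 103558 → 00:57:31:28.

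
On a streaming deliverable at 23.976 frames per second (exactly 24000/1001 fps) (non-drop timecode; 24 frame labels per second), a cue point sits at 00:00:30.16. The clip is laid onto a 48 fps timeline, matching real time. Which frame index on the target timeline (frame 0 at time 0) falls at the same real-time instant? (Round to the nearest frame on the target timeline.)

frame 1473

Source frame index: (0×3600 + 0×60 + 30) × 24 + 16 = 736.
Real time: 736 / (24000/1001) = 23023/750 s.
Target frame: (23023/750) × (48) = 184184/125 ≈ 1473.472 → 1473.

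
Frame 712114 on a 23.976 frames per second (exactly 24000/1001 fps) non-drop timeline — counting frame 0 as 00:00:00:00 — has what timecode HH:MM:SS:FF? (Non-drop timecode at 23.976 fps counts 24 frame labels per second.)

712114 ÷ 24 = 29671 full seconds, remainder 10 frames.
29671 s = 8 h 14 min 31 s.
Timecode: 08:14:31:10.

08:14:31:10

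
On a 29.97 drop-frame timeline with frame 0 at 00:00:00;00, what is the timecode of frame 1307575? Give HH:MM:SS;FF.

Each 10-minute DF block holds 10 × 60 × 30 − 9 × 2 = 17982 frames. 1307575 ÷ 17982 → 72 full blocks, remainder 12871.
Within the partial block the first minute is 1800 frames and each further minute 1798, so 7 further minute boundaries passed. Total skipped labels = 18 × 72 + 2 × 7 = 1310.
Non-drop label index = 1307575 + 1310 = 1308885; at 30 labels/s that is 12:07:09:15, i.e. DF 12:07:09;15.

12:07:09;15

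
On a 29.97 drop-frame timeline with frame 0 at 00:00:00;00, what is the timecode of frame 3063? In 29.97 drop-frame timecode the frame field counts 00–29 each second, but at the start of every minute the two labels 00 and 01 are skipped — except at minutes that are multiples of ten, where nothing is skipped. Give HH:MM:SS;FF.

Ten DF minutes hold 17982 frames, so frame 3063 lies in block 0 (frames 0–17981) with 3063 frames into that block.
The block's first minute is 1800 frames and the rest 1798 each; 3063 frames reaches minute 1, so 0 × 18 + 1 × 2 = 2 labels have been skipped so far.
Adding those back, label number 3063 + 2 = 3065 at 30 labels/s is 102 s + 5 f = 0 h 1 min 42 s frame 5, i.e. 00:01:42;05.

00:01:42;05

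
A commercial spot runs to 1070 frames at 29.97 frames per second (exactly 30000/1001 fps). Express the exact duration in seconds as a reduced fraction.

Running time = 1070 ÷ (30000/1001) = 1070 × 1001/30000 = 107107/3000 s.

107107/3000 seconds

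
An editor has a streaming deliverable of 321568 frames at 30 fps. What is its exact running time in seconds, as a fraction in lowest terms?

Running time = 321568 ÷ (30) = 321568 × 1/30 = 160784/15 s.

160784/15 seconds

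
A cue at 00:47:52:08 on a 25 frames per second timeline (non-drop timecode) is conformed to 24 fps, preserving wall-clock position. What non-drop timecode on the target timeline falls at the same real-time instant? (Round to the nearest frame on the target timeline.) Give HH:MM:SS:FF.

00:47:52:08

Source frame index: (0×3600 + 47×60 + 52) × 25 + 8 = 71808.
Real time: 71808 / (25) = 71808/25 s.
Target frame: (71808/25) × (24) = 1723392/25 ≈ 68935.680 → 68936.
At 24 labels/s: frame 68936 → 00:47:52:08.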